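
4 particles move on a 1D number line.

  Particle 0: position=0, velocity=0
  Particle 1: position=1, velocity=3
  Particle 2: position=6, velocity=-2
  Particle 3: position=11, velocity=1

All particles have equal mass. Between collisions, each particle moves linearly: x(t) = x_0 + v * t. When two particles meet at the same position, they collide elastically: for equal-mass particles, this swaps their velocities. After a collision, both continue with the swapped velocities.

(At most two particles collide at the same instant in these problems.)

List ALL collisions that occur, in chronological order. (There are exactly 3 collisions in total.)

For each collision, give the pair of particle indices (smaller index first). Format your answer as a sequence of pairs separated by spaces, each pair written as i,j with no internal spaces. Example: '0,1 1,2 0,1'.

Answer: 1,2 0,1 2,3

Derivation:
Collision at t=1: particles 1 and 2 swap velocities; positions: p0=0 p1=4 p2=4 p3=12; velocities now: v0=0 v1=-2 v2=3 v3=1
Collision at t=3: particles 0 and 1 swap velocities; positions: p0=0 p1=0 p2=10 p3=14; velocities now: v0=-2 v1=0 v2=3 v3=1
Collision at t=5: particles 2 and 3 swap velocities; positions: p0=-4 p1=0 p2=16 p3=16; velocities now: v0=-2 v1=0 v2=1 v3=3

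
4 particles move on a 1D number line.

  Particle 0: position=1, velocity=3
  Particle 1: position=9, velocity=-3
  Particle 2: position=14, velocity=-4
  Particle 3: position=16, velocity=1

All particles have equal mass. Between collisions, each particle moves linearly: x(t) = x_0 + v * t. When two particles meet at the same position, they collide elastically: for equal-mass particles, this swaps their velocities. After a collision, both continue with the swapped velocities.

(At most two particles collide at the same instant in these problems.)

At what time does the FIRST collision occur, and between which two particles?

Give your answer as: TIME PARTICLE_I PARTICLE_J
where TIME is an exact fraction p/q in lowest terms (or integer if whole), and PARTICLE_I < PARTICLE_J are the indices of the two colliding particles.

Answer: 4/3 0 1

Derivation:
Pair (0,1): pos 1,9 vel 3,-3 -> gap=8, closing at 6/unit, collide at t=4/3
Pair (1,2): pos 9,14 vel -3,-4 -> gap=5, closing at 1/unit, collide at t=5
Pair (2,3): pos 14,16 vel -4,1 -> not approaching (rel speed -5 <= 0)
Earliest collision: t=4/3 between 0 and 1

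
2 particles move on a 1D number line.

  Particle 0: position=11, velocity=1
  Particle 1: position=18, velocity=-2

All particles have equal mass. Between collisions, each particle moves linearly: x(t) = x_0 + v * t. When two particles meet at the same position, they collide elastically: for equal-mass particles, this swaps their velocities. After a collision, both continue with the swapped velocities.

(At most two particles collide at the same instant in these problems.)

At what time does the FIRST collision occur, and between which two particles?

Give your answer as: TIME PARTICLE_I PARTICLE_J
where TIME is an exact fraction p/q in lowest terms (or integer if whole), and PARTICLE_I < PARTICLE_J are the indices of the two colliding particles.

Pair (0,1): pos 11,18 vel 1,-2 -> gap=7, closing at 3/unit, collide at t=7/3
Earliest collision: t=7/3 between 0 and 1

Answer: 7/3 0 1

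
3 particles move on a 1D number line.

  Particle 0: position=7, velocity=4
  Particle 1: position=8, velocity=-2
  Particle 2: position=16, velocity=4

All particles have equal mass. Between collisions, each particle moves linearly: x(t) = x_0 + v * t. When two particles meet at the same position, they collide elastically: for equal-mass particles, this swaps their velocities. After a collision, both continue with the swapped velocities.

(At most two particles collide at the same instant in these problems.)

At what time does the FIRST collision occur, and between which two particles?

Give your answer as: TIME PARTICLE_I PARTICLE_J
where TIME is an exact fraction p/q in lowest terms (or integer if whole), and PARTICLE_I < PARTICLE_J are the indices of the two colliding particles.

Answer: 1/6 0 1

Derivation:
Pair (0,1): pos 7,8 vel 4,-2 -> gap=1, closing at 6/unit, collide at t=1/6
Pair (1,2): pos 8,16 vel -2,4 -> not approaching (rel speed -6 <= 0)
Earliest collision: t=1/6 between 0 and 1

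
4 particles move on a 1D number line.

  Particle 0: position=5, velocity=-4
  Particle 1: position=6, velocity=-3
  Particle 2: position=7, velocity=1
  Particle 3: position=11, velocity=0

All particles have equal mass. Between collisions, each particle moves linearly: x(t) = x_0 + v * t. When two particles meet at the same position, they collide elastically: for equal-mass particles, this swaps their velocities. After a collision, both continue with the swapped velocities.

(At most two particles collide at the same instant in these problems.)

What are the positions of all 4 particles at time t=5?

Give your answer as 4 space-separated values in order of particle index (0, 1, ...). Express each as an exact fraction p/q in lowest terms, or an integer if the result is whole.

Collision at t=4: particles 2 and 3 swap velocities; positions: p0=-11 p1=-6 p2=11 p3=11; velocities now: v0=-4 v1=-3 v2=0 v3=1
Advance to t=5 (no further collisions before then); velocities: v0=-4 v1=-3 v2=0 v3=1; positions = -15 -9 11 12

Answer: -15 -9 11 12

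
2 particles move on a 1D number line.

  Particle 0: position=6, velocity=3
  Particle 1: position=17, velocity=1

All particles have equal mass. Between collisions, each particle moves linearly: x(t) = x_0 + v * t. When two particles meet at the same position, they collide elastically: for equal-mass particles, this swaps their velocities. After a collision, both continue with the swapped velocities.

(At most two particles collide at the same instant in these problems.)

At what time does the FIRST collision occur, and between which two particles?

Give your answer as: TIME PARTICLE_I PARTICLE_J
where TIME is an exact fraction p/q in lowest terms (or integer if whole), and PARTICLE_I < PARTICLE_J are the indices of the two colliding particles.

Answer: 11/2 0 1

Derivation:
Pair (0,1): pos 6,17 vel 3,1 -> gap=11, closing at 2/unit, collide at t=11/2
Earliest collision: t=11/2 between 0 and 1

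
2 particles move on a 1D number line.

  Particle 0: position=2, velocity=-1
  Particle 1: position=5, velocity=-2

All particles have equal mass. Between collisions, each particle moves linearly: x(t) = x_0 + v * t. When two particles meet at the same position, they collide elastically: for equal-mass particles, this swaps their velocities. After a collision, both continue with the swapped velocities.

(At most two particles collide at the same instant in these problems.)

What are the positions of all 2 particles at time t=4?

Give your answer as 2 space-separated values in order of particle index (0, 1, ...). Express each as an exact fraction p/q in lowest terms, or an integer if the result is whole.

Collision at t=3: particles 0 and 1 swap velocities; positions: p0=-1 p1=-1; velocities now: v0=-2 v1=-1
Advance to t=4 (no further collisions before then); velocities: v0=-2 v1=-1; positions = -3 -2

Answer: -3 -2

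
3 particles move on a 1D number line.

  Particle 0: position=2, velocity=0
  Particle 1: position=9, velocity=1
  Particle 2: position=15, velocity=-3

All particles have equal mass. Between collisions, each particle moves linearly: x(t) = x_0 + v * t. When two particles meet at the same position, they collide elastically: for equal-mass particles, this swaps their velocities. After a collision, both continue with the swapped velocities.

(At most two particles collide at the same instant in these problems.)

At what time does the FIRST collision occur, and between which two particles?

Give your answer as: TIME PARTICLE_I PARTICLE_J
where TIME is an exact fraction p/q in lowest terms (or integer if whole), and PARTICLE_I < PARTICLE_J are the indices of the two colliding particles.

Pair (0,1): pos 2,9 vel 0,1 -> not approaching (rel speed -1 <= 0)
Pair (1,2): pos 9,15 vel 1,-3 -> gap=6, closing at 4/unit, collide at t=3/2
Earliest collision: t=3/2 between 1 and 2

Answer: 3/2 1 2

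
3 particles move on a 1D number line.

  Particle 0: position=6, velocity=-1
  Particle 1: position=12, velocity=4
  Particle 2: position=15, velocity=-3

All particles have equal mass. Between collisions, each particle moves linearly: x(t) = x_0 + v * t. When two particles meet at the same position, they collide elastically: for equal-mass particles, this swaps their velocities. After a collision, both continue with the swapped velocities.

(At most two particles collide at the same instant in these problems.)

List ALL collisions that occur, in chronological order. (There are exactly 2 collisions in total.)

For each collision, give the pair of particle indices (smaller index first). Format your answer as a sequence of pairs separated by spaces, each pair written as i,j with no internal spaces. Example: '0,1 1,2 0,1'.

Collision at t=3/7: particles 1 and 2 swap velocities; positions: p0=39/7 p1=96/7 p2=96/7; velocities now: v0=-1 v1=-3 v2=4
Collision at t=9/2: particles 0 and 1 swap velocities; positions: p0=3/2 p1=3/2 p2=30; velocities now: v0=-3 v1=-1 v2=4

Answer: 1,2 0,1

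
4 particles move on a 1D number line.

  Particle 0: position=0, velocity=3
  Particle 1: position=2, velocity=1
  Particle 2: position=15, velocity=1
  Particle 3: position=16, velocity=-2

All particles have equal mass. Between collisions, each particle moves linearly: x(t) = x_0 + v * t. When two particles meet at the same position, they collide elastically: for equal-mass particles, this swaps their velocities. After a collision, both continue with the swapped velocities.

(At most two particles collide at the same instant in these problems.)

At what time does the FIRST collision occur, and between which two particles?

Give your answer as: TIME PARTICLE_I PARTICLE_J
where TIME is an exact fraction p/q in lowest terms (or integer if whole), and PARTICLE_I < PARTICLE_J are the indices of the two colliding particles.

Answer: 1/3 2 3

Derivation:
Pair (0,1): pos 0,2 vel 3,1 -> gap=2, closing at 2/unit, collide at t=1
Pair (1,2): pos 2,15 vel 1,1 -> not approaching (rel speed 0 <= 0)
Pair (2,3): pos 15,16 vel 1,-2 -> gap=1, closing at 3/unit, collide at t=1/3
Earliest collision: t=1/3 between 2 and 3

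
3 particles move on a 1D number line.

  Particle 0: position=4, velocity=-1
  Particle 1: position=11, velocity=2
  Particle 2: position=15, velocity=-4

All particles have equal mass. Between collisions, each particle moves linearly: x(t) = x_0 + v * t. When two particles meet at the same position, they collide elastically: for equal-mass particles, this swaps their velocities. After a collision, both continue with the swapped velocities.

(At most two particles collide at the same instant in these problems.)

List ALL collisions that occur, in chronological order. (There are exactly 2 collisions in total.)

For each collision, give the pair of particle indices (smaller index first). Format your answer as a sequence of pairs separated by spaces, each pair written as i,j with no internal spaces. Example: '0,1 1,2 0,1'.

Collision at t=2/3: particles 1 and 2 swap velocities; positions: p0=10/3 p1=37/3 p2=37/3; velocities now: v0=-1 v1=-4 v2=2
Collision at t=11/3: particles 0 and 1 swap velocities; positions: p0=1/3 p1=1/3 p2=55/3; velocities now: v0=-4 v1=-1 v2=2

Answer: 1,2 0,1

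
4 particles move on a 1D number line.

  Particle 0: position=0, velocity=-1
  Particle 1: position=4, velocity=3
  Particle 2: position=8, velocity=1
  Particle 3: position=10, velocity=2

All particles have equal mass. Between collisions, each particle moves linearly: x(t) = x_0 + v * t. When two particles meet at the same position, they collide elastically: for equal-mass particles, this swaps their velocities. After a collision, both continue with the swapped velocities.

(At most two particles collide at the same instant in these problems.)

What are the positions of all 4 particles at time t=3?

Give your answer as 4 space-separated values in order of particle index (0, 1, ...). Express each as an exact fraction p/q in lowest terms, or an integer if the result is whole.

Collision at t=2: particles 1 and 2 swap velocities; positions: p0=-2 p1=10 p2=10 p3=14; velocities now: v0=-1 v1=1 v2=3 v3=2
Advance to t=3 (no further collisions before then); velocities: v0=-1 v1=1 v2=3 v3=2; positions = -3 11 13 16

Answer: -3 11 13 16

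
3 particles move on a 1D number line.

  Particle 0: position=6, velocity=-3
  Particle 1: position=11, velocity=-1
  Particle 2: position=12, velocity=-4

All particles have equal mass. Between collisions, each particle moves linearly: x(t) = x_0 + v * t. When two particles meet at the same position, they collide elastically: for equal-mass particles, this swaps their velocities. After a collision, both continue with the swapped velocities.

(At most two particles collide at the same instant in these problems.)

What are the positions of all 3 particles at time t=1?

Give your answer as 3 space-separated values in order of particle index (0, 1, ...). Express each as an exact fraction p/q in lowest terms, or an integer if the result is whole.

Collision at t=1/3: particles 1 and 2 swap velocities; positions: p0=5 p1=32/3 p2=32/3; velocities now: v0=-3 v1=-4 v2=-1
Advance to t=1 (no further collisions before then); velocities: v0=-3 v1=-4 v2=-1; positions = 3 8 10

Answer: 3 8 10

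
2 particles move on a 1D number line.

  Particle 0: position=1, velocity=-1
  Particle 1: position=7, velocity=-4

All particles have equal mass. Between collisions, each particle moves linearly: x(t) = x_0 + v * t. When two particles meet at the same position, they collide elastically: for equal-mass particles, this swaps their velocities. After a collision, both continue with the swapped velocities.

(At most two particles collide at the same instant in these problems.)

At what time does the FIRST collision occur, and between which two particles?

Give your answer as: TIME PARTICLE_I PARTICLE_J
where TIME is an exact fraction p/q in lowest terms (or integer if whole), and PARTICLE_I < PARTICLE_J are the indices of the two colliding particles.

Answer: 2 0 1

Derivation:
Pair (0,1): pos 1,7 vel -1,-4 -> gap=6, closing at 3/unit, collide at t=2
Earliest collision: t=2 between 0 and 1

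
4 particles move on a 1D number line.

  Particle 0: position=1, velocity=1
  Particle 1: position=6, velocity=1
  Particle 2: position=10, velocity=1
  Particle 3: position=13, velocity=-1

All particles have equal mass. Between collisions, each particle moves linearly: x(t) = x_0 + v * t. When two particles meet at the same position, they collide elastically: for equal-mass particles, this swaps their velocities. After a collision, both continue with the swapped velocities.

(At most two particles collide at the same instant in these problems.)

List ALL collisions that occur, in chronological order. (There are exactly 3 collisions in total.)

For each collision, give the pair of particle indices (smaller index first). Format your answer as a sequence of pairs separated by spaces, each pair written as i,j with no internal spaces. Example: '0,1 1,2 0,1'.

Answer: 2,3 1,2 0,1

Derivation:
Collision at t=3/2: particles 2 and 3 swap velocities; positions: p0=5/2 p1=15/2 p2=23/2 p3=23/2; velocities now: v0=1 v1=1 v2=-1 v3=1
Collision at t=7/2: particles 1 and 2 swap velocities; positions: p0=9/2 p1=19/2 p2=19/2 p3=27/2; velocities now: v0=1 v1=-1 v2=1 v3=1
Collision at t=6: particles 0 and 1 swap velocities; positions: p0=7 p1=7 p2=12 p3=16; velocities now: v0=-1 v1=1 v2=1 v3=1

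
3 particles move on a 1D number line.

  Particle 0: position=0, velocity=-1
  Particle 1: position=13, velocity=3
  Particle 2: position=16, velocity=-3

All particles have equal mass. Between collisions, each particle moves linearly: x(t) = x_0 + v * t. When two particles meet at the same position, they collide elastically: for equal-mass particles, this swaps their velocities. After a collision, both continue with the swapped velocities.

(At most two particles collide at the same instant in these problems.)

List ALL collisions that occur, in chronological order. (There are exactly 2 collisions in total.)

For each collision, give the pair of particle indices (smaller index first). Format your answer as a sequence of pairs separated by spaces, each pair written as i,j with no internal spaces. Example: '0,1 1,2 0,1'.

Collision at t=1/2: particles 1 and 2 swap velocities; positions: p0=-1/2 p1=29/2 p2=29/2; velocities now: v0=-1 v1=-3 v2=3
Collision at t=8: particles 0 and 1 swap velocities; positions: p0=-8 p1=-8 p2=37; velocities now: v0=-3 v1=-1 v2=3

Answer: 1,2 0,1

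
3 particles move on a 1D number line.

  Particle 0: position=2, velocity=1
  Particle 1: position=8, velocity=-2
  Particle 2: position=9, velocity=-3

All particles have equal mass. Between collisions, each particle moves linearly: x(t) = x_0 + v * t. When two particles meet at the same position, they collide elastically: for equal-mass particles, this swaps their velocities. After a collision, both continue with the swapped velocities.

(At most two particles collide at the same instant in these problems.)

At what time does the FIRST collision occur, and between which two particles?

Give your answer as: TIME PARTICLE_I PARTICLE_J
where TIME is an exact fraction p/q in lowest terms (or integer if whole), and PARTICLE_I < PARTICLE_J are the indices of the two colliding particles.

Answer: 1 1 2

Derivation:
Pair (0,1): pos 2,8 vel 1,-2 -> gap=6, closing at 3/unit, collide at t=2
Pair (1,2): pos 8,9 vel -2,-3 -> gap=1, closing at 1/unit, collide at t=1
Earliest collision: t=1 between 1 and 2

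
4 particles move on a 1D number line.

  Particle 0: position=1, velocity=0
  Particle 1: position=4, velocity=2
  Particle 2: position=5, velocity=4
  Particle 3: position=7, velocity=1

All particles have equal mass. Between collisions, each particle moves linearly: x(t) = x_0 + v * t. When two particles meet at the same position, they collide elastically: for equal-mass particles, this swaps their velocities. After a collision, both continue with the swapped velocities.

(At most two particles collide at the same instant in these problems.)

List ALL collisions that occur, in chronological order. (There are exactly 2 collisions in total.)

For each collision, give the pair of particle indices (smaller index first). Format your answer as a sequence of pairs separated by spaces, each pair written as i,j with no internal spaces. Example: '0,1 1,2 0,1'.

Collision at t=2/3: particles 2 and 3 swap velocities; positions: p0=1 p1=16/3 p2=23/3 p3=23/3; velocities now: v0=0 v1=2 v2=1 v3=4
Collision at t=3: particles 1 and 2 swap velocities; positions: p0=1 p1=10 p2=10 p3=17; velocities now: v0=0 v1=1 v2=2 v3=4

Answer: 2,3 1,2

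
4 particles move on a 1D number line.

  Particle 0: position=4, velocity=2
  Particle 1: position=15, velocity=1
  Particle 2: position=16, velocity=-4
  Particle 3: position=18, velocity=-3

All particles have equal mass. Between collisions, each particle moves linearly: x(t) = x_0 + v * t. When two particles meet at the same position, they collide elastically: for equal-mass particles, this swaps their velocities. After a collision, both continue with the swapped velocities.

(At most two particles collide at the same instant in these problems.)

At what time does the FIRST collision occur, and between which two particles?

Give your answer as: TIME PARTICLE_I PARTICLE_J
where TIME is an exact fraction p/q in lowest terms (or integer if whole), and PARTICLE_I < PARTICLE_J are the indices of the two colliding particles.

Pair (0,1): pos 4,15 vel 2,1 -> gap=11, closing at 1/unit, collide at t=11
Pair (1,2): pos 15,16 vel 1,-4 -> gap=1, closing at 5/unit, collide at t=1/5
Pair (2,3): pos 16,18 vel -4,-3 -> not approaching (rel speed -1 <= 0)
Earliest collision: t=1/5 between 1 and 2

Answer: 1/5 1 2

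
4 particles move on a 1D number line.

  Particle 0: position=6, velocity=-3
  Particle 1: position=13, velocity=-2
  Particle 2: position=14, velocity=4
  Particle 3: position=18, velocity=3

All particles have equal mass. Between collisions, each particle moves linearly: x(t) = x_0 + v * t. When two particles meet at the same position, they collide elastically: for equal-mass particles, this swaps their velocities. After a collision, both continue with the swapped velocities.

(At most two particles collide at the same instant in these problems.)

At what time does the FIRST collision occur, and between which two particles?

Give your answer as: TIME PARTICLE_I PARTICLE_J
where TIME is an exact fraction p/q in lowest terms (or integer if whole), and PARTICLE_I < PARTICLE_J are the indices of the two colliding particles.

Answer: 4 2 3

Derivation:
Pair (0,1): pos 6,13 vel -3,-2 -> not approaching (rel speed -1 <= 0)
Pair (1,2): pos 13,14 vel -2,4 -> not approaching (rel speed -6 <= 0)
Pair (2,3): pos 14,18 vel 4,3 -> gap=4, closing at 1/unit, collide at t=4
Earliest collision: t=4 between 2 and 3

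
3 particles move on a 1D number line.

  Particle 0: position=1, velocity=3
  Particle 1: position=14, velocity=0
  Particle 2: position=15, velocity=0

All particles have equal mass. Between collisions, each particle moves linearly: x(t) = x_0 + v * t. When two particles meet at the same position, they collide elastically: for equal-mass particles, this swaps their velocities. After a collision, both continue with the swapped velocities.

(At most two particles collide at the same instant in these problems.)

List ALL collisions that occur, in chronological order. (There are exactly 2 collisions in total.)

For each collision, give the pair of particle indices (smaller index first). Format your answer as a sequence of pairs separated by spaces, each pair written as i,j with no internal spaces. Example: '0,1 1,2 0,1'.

Collision at t=13/3: particles 0 and 1 swap velocities; positions: p0=14 p1=14 p2=15; velocities now: v0=0 v1=3 v2=0
Collision at t=14/3: particles 1 and 2 swap velocities; positions: p0=14 p1=15 p2=15; velocities now: v0=0 v1=0 v2=3

Answer: 0,1 1,2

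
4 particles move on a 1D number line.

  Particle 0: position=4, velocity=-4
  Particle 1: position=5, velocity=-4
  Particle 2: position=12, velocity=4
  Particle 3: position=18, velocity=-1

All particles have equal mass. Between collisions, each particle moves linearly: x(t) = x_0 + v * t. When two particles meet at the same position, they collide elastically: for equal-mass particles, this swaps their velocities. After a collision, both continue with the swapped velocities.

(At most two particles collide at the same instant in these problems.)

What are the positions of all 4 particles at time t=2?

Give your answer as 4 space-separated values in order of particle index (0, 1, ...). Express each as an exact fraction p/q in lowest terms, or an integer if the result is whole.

Answer: -4 -3 16 20

Derivation:
Collision at t=6/5: particles 2 and 3 swap velocities; positions: p0=-4/5 p1=1/5 p2=84/5 p3=84/5; velocities now: v0=-4 v1=-4 v2=-1 v3=4
Advance to t=2 (no further collisions before then); velocities: v0=-4 v1=-4 v2=-1 v3=4; positions = -4 -3 16 20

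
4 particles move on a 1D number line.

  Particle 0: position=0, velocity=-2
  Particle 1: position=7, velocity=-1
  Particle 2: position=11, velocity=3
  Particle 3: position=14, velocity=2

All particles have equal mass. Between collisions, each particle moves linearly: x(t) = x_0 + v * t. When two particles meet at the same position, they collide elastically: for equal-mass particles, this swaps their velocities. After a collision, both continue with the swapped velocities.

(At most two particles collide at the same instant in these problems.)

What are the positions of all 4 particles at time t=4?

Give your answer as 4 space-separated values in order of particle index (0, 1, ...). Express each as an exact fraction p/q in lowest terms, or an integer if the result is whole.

Answer: -8 3 22 23

Derivation:
Collision at t=3: particles 2 and 3 swap velocities; positions: p0=-6 p1=4 p2=20 p3=20; velocities now: v0=-2 v1=-1 v2=2 v3=3
Advance to t=4 (no further collisions before then); velocities: v0=-2 v1=-1 v2=2 v3=3; positions = -8 3 22 23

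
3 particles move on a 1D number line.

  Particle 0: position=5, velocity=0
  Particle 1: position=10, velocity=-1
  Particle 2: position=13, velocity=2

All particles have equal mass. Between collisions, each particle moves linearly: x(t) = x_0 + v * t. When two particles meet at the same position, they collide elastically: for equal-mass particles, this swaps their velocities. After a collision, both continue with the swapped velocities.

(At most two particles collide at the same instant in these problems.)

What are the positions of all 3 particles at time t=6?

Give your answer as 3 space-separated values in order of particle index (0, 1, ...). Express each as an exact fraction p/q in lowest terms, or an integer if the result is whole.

Answer: 4 5 25

Derivation:
Collision at t=5: particles 0 and 1 swap velocities; positions: p0=5 p1=5 p2=23; velocities now: v0=-1 v1=0 v2=2
Advance to t=6 (no further collisions before then); velocities: v0=-1 v1=0 v2=2; positions = 4 5 25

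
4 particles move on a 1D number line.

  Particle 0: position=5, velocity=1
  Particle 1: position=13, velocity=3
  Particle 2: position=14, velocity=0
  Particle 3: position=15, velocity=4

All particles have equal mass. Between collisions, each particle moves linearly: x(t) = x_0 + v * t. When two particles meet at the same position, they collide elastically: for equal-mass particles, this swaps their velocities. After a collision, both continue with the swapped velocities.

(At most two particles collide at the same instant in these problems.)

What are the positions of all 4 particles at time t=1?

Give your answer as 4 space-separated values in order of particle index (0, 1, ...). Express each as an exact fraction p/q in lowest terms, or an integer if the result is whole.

Collision at t=1/3: particles 1 and 2 swap velocities; positions: p0=16/3 p1=14 p2=14 p3=49/3; velocities now: v0=1 v1=0 v2=3 v3=4
Advance to t=1 (no further collisions before then); velocities: v0=1 v1=0 v2=3 v3=4; positions = 6 14 16 19

Answer: 6 14 16 19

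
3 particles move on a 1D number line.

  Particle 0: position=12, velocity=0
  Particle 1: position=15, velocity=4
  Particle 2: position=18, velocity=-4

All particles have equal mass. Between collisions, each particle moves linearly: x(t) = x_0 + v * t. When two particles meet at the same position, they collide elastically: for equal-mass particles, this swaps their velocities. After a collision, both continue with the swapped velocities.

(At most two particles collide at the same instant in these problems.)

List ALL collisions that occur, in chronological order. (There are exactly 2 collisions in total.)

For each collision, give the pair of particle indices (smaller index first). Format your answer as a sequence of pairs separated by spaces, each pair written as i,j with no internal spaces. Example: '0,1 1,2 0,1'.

Collision at t=3/8: particles 1 and 2 swap velocities; positions: p0=12 p1=33/2 p2=33/2; velocities now: v0=0 v1=-4 v2=4
Collision at t=3/2: particles 0 and 1 swap velocities; positions: p0=12 p1=12 p2=21; velocities now: v0=-4 v1=0 v2=4

Answer: 1,2 0,1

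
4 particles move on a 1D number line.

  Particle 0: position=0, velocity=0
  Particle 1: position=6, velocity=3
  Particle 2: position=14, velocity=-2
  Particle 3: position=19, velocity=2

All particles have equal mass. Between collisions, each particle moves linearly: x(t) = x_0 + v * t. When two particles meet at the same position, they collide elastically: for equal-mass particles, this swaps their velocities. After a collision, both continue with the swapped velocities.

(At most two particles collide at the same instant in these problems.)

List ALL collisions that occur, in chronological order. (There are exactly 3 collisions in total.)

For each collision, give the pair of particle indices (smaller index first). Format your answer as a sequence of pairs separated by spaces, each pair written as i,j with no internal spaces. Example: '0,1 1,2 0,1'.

Answer: 1,2 0,1 2,3

Derivation:
Collision at t=8/5: particles 1 and 2 swap velocities; positions: p0=0 p1=54/5 p2=54/5 p3=111/5; velocities now: v0=0 v1=-2 v2=3 v3=2
Collision at t=7: particles 0 and 1 swap velocities; positions: p0=0 p1=0 p2=27 p3=33; velocities now: v0=-2 v1=0 v2=3 v3=2
Collision at t=13: particles 2 and 3 swap velocities; positions: p0=-12 p1=0 p2=45 p3=45; velocities now: v0=-2 v1=0 v2=2 v3=3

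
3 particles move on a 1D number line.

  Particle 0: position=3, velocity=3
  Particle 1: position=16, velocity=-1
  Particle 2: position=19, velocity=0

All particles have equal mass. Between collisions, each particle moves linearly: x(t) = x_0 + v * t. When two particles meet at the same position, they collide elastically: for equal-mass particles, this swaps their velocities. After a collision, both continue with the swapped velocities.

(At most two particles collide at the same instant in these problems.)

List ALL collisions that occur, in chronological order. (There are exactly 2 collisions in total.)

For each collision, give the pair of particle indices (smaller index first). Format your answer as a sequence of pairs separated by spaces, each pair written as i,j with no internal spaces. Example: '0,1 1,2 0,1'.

Answer: 0,1 1,2

Derivation:
Collision at t=13/4: particles 0 and 1 swap velocities; positions: p0=51/4 p1=51/4 p2=19; velocities now: v0=-1 v1=3 v2=0
Collision at t=16/3: particles 1 and 2 swap velocities; positions: p0=32/3 p1=19 p2=19; velocities now: v0=-1 v1=0 v2=3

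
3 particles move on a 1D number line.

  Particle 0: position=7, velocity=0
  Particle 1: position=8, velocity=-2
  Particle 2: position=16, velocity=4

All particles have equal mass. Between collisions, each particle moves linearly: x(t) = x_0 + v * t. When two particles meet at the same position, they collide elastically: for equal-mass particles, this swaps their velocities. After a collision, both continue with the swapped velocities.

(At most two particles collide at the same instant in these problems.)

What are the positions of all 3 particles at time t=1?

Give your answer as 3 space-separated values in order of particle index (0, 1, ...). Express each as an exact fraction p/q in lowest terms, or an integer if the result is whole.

Collision at t=1/2: particles 0 and 1 swap velocities; positions: p0=7 p1=7 p2=18; velocities now: v0=-2 v1=0 v2=4
Advance to t=1 (no further collisions before then); velocities: v0=-2 v1=0 v2=4; positions = 6 7 20

Answer: 6 7 20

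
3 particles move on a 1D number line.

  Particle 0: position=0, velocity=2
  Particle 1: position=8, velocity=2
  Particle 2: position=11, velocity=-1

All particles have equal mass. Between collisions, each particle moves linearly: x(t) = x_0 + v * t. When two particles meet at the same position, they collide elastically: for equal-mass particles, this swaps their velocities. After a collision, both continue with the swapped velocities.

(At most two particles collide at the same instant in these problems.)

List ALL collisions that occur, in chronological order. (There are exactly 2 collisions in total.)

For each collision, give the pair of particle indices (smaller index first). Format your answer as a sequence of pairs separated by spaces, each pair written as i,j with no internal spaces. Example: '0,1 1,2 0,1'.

Answer: 1,2 0,1

Derivation:
Collision at t=1: particles 1 and 2 swap velocities; positions: p0=2 p1=10 p2=10; velocities now: v0=2 v1=-1 v2=2
Collision at t=11/3: particles 0 and 1 swap velocities; positions: p0=22/3 p1=22/3 p2=46/3; velocities now: v0=-1 v1=2 v2=2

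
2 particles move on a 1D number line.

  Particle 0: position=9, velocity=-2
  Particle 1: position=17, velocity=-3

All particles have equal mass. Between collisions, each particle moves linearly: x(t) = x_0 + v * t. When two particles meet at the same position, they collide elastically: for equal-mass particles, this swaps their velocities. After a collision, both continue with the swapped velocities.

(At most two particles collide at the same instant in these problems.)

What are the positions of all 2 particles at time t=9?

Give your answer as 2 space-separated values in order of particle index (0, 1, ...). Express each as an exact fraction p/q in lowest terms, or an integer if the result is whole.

Collision at t=8: particles 0 and 1 swap velocities; positions: p0=-7 p1=-7; velocities now: v0=-3 v1=-2
Advance to t=9 (no further collisions before then); velocities: v0=-3 v1=-2; positions = -10 -9

Answer: -10 -9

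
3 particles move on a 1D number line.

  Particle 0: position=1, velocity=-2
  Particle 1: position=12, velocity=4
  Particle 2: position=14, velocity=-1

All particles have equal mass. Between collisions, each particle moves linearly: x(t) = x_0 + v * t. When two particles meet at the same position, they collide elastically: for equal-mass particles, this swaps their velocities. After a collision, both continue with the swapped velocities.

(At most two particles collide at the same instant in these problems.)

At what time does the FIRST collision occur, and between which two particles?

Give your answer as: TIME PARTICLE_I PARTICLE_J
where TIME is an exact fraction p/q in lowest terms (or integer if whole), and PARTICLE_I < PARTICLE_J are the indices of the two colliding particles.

Answer: 2/5 1 2

Derivation:
Pair (0,1): pos 1,12 vel -2,4 -> not approaching (rel speed -6 <= 0)
Pair (1,2): pos 12,14 vel 4,-1 -> gap=2, closing at 5/unit, collide at t=2/5
Earliest collision: t=2/5 between 1 and 2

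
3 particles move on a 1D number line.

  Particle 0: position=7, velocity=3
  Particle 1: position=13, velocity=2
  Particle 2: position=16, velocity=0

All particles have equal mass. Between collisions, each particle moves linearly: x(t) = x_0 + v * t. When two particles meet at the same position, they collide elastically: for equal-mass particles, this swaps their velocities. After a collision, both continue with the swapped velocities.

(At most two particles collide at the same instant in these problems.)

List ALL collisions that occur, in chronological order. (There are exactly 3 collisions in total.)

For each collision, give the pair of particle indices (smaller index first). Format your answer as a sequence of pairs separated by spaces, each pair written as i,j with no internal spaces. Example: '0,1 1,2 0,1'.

Collision at t=3/2: particles 1 and 2 swap velocities; positions: p0=23/2 p1=16 p2=16; velocities now: v0=3 v1=0 v2=2
Collision at t=3: particles 0 and 1 swap velocities; positions: p0=16 p1=16 p2=19; velocities now: v0=0 v1=3 v2=2
Collision at t=6: particles 1 and 2 swap velocities; positions: p0=16 p1=25 p2=25; velocities now: v0=0 v1=2 v2=3

Answer: 1,2 0,1 1,2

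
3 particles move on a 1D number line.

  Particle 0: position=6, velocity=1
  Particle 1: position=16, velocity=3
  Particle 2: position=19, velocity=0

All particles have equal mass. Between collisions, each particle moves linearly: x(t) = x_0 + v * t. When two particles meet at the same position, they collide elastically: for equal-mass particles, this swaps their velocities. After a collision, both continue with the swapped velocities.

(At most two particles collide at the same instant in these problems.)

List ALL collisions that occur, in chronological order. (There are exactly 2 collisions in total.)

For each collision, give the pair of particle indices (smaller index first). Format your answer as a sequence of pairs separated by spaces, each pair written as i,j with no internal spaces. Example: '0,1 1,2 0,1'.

Collision at t=1: particles 1 and 2 swap velocities; positions: p0=7 p1=19 p2=19; velocities now: v0=1 v1=0 v2=3
Collision at t=13: particles 0 and 1 swap velocities; positions: p0=19 p1=19 p2=55; velocities now: v0=0 v1=1 v2=3

Answer: 1,2 0,1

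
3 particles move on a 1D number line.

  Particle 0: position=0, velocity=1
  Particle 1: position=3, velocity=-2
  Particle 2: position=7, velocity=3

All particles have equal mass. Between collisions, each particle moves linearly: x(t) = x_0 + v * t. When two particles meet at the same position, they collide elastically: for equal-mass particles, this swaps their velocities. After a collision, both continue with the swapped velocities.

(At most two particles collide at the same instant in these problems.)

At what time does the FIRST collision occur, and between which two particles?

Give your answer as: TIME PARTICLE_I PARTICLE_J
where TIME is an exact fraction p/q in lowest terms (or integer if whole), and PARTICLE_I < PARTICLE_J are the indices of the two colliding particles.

Pair (0,1): pos 0,3 vel 1,-2 -> gap=3, closing at 3/unit, collide at t=1
Pair (1,2): pos 3,7 vel -2,3 -> not approaching (rel speed -5 <= 0)
Earliest collision: t=1 between 0 and 1

Answer: 1 0 1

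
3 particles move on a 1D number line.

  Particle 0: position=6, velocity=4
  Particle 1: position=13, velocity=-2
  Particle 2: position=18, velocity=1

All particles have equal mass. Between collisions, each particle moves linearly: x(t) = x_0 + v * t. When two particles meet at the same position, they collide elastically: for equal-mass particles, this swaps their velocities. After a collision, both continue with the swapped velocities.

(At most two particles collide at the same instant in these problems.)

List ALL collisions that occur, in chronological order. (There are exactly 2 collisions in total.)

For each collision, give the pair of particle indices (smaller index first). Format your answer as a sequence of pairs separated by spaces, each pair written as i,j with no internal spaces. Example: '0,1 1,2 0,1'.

Collision at t=7/6: particles 0 and 1 swap velocities; positions: p0=32/3 p1=32/3 p2=115/6; velocities now: v0=-2 v1=4 v2=1
Collision at t=4: particles 1 and 2 swap velocities; positions: p0=5 p1=22 p2=22; velocities now: v0=-2 v1=1 v2=4

Answer: 0,1 1,2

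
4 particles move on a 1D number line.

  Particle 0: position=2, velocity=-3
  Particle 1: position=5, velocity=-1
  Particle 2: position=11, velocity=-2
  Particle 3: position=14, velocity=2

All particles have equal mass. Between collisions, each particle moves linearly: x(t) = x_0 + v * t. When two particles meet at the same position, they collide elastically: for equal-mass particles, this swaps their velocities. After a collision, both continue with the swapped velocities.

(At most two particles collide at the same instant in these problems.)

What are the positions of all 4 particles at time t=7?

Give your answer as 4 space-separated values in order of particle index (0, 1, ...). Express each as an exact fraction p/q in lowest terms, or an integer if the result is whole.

Answer: -19 -3 -2 28

Derivation:
Collision at t=6: particles 1 and 2 swap velocities; positions: p0=-16 p1=-1 p2=-1 p3=26; velocities now: v0=-3 v1=-2 v2=-1 v3=2
Advance to t=7 (no further collisions before then); velocities: v0=-3 v1=-2 v2=-1 v3=2; positions = -19 -3 -2 28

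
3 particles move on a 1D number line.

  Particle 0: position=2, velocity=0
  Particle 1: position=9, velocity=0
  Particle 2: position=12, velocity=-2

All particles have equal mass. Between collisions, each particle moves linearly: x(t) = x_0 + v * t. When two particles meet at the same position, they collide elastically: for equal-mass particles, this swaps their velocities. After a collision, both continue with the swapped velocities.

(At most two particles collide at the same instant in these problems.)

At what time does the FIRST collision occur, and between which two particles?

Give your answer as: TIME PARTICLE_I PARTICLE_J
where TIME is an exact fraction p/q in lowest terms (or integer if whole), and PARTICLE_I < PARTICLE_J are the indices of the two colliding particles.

Pair (0,1): pos 2,9 vel 0,0 -> not approaching (rel speed 0 <= 0)
Pair (1,2): pos 9,12 vel 0,-2 -> gap=3, closing at 2/unit, collide at t=3/2
Earliest collision: t=3/2 between 1 and 2

Answer: 3/2 1 2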